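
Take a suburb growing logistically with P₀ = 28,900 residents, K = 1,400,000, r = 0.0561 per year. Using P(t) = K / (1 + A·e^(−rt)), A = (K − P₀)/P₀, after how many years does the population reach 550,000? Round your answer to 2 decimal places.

t ≈ 61.04 years

A = (1400000 − 28900)/28900 = 47.44291
550000 = 1400000/(1 + 47.44291·e^(−0.0561t)) → 1 + 47.44291·e^(−0.0561t) = 2.54545
e^(−0.0561t) = 0.032575 → t = ln(30.69835)/0.0561 = 3.42421/0.0561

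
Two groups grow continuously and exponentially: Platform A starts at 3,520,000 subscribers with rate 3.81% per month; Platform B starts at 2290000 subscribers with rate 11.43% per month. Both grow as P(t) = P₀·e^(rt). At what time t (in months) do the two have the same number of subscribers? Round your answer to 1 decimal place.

t ≈ 5.6 months

3520000·e^(0.0381t) = 2290000·e^(0.1143t)
3520000/2290000 = e^((0.1143 − 0.0381)t) → ln(1.53712) = 0.0762·t
t = 0.42991 / 0.0762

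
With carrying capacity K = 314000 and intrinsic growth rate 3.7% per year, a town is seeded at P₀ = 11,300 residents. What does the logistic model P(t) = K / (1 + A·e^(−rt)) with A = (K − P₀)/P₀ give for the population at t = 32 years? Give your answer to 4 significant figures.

≈ 34,140 residents

A = (314000 − 11300)/11300 = 26.78761
P(32) = 314000 / (1 + 26.78761·e^(−0.037·32)) = 314000 / (1 + 26.78761·0.306052)
= 314000 / 9.1984 ≈ 34136.36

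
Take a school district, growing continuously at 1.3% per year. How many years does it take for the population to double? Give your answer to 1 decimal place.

doubling time ≈ 53.3 years

doubling time = ln(2) / |r| = 0.69315 / 0.013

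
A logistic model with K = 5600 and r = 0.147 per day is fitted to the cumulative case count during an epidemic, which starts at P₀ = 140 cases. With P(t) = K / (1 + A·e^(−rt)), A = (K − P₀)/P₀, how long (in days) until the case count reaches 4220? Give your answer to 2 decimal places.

t ≈ 32.53 days

A = (5600 − 140)/140 = 39
4220 = 5600/(1 + 39·e^(−0.147t)) → 1 + 39·e^(−0.147t) = 1.32701
e^(−0.147t) = 0.008385 → t = ln(119.26087)/0.147 = 4.78131/0.147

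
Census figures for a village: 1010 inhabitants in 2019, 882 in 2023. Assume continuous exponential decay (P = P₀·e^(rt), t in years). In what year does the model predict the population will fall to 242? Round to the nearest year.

year 2061

r = ln(882/1010) / 4 = -0.13551/4 ≈ -0.033878 per year
t = ln(242/1010) / r = -1.42877/-0.033878 ≈ 42.17 years after 2019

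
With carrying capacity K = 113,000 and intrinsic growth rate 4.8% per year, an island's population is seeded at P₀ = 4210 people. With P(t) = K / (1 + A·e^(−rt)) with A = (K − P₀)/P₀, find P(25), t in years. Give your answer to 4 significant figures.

≈ 12,870 people

A = (113000 − 4210)/4210 = 25.84086
P(25) = 113000 / (1 + 25.84086·e^(−0.048·25)) = 113000 / (1 + 25.84086·0.301194)
= 113000 / 8.78312 ≈ 12865.59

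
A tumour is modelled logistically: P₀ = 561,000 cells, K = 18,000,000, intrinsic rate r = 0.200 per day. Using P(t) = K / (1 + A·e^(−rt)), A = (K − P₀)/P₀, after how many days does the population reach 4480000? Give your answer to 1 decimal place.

A = (18000000 − 561000)/561000 = 31.08556
4480000 = 18000000/(1 + 31.08556·e^(−0.2t)) → 1 + 31.08556·e^(−0.2t) = 4.01786
e^(−0.2t) = 0.097082 → t = ln(10.30054)/0.2 = 2.3322/0.2

t ≈ 11.7 days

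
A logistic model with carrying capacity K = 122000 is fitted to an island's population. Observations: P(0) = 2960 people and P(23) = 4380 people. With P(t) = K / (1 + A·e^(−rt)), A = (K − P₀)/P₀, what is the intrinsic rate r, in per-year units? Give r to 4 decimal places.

A = (122000 − 2960)/2960 = 40.21622
4380 = 122000/(1 + 40.21622·e^(−r·23)) → e^(−23r) = (27.85388 − 1)/40.21622 = 0.667738
r = −ln(0.667738)/23 = 0.40386/23

r ≈ 0.0176 per year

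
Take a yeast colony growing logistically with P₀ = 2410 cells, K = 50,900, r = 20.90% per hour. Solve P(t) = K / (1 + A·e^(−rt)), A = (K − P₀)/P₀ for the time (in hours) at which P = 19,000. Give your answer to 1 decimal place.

A = (50900 − 2410)/2410 = 20.12033
19000 = 50900/(1 + 20.12033·e^(−0.209t)) → 1 + 20.12033·e^(−0.209t) = 2.67895
e^(−0.209t) = 0.083445 → t = ln(11.9839)/0.209 = 2.48356/0.209

t ≈ 11.9 hours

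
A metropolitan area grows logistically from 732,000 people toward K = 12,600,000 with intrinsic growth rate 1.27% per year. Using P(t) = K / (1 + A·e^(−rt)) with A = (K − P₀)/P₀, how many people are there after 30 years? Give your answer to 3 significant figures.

≈ 1,040,000 people

A = (12600000 − 732000)/732000 = 16.21311
P(30) = 12600000 / (1 + 16.21311·e^(−0.0127·30)) = 12600000 / (1 + 16.21311·0.683178)
= 12600000 / 12.07644 ≈ 1043353.7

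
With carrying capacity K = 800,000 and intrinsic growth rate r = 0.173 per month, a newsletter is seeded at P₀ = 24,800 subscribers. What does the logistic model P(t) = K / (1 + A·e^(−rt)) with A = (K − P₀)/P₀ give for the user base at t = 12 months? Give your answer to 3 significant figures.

A = (800000 − 24800)/24800 = 31.25806
P(12) = 800000 / (1 + 31.25806·e^(−0.173·12)) = 800000 / (1 + 31.25806·0.125431)
= 800000 / 4.92073 ≈ 162577.56

≈ 163,000 subscribers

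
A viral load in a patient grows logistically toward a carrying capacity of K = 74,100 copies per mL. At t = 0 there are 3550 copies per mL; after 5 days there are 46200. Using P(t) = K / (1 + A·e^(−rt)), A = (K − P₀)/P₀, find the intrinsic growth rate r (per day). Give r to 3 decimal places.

r ≈ 0.699 per day

A = (74100 − 3550)/3550 = 19.87324
46200 = 74100/(1 + 19.87324·e^(−r·5)) → e^(−5r) = (1.6039 − 1)/19.87324 = 0.030387
r = −ln(0.030387)/5 = 3.49373/5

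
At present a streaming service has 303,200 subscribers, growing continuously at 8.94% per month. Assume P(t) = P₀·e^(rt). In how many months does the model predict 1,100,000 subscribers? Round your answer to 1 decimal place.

t ≈ 14.4 months

1100000 = 303200 · e^(0.0894·t)
t = ln(1100000/303200) / 0.0894 = ln(3.62797) / 0.0894 = 1.28867 / 0.0894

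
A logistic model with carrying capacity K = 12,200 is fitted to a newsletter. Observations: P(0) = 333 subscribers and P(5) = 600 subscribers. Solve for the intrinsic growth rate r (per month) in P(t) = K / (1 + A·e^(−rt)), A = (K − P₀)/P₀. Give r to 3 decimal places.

A = (12200 − 333)/333 = 35.63664
600 = 12200/(1 + 35.63664·e^(−r·5)) → e^(−5r) = (20.33333 − 1)/35.63664 = 0.542513
r = −ln(0.542513)/5 = 0.61154/5

r ≈ 0.122 per month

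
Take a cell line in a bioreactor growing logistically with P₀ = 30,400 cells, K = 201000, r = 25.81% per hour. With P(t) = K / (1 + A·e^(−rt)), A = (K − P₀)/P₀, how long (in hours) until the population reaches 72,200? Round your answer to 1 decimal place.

t ≈ 4.4 hours

A = (201000 − 30400)/30400 = 5.61184
72200 = 201000/(1 + 5.61184·e^(−0.2581t)) → 1 + 5.61184·e^(−0.2581t) = 2.78393
e^(−0.2581t) = 0.317887 → t = ln(3.14577)/0.2581 = 1.14606/0.2581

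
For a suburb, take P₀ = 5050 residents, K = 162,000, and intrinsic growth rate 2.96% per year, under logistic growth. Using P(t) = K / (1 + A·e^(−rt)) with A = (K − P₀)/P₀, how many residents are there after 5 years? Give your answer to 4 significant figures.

A = (162000 − 5050)/5050 = 31.07921
P(5) = 162000 / (1 + 31.07921·e^(−0.0296·5)) = 162000 / (1 + 31.07921·0.862431)
= 162000 / 27.80368 ≈ 5826.57

≈ 5,827 residents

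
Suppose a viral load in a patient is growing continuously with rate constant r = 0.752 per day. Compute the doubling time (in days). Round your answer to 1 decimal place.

doubling time = ln(2) / |r| = 0.69315 / 0.752

doubling time ≈ 0.9 days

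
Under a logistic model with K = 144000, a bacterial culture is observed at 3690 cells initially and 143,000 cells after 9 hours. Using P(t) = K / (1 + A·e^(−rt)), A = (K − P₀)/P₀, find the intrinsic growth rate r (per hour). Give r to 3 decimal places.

r ≈ 0.956 per hour

A = (144000 − 3690)/3690 = 38.02439
143000 = 144000/(1 + 38.02439·e^(−r·9)) → e^(−9r) = (1.00699 − 1)/38.02439 = 0.000184
r = −ln(0.000184)/9 = 8.60107/9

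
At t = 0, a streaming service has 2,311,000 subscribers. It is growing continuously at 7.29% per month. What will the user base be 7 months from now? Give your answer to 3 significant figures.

≈ 3,850,000 subscribers

P(7) = 2311000 · e^(0.0729·7) = 2311000 · e^(0.5103)
= 2311000 · 1.66579 ≈ 3849642.67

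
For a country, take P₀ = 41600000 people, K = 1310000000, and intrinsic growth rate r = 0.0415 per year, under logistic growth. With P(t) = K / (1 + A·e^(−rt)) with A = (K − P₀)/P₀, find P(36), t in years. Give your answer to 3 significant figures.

≈ 167,000,000 people

A = (1310000000 − 41600000)/41600000 = 30.49038
P(36) = 1310000000 / (1 + 30.49038·e^(−0.0415·36)) = 1310000000 / (1 + 30.49038·0.224473)
= 1310000000 / 7.84427 ≈ 167000943.62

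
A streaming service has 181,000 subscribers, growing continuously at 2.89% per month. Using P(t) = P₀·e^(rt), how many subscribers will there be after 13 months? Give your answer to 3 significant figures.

≈ 264,000 subscribers

P(13) = 181000 · e^(0.0289·13) = 181000 · e^(0.3757)
= 181000 · 1.45601 ≈ 263537.86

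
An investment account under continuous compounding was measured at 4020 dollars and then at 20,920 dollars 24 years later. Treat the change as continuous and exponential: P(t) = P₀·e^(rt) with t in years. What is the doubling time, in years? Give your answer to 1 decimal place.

r = ln(20920/4020) / 24 = ln(5.20398) / 24 ≈ 0.068726 per year
doubling time = ln 2 / |r| = 0.69315 / 0.068726

doubling time ≈ 10.1 years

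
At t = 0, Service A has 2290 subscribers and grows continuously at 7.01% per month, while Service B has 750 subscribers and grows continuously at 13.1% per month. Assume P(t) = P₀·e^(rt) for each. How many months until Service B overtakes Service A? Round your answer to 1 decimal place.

2290·e^(0.0701t) = 750·e^(0.131t)
2290/750 = e^((0.131 − 0.0701)t) → ln(3.05333) = 0.0609·t
t = 1.11623 / 0.0609

t ≈ 18.3 months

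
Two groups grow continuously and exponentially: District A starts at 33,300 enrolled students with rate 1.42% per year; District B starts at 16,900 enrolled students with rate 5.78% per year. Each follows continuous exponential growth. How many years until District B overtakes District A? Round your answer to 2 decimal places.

t ≈ 15.56 years

33300·e^(0.0142t) = 16900·e^(0.0578t)
33300/16900 = e^((0.0578 − 0.0142)t) → ln(1.97041) = 0.0436·t
t = 0.67824 / 0.0436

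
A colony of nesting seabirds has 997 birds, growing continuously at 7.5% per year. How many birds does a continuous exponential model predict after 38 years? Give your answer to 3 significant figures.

≈ 17,200 birds

P(38) = 997 · e^(0.075·38) = 997 · e^(2.85)
= 997 · 17.28778 ≈ 17235.92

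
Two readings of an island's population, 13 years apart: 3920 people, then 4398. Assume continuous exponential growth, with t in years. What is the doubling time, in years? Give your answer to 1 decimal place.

doubling time ≈ 78.3 years

r = ln(4398/3920) / 13 = ln(1.12194) / 13 ≈ 0.008851 per year
doubling time = ln 2 / |r| = 0.69315 / 0.008851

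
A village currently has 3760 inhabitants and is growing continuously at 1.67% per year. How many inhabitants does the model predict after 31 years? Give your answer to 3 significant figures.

≈ 6,310 inhabitants

P(31) = 3760 · e^(0.0167·31) = 3760 · e^(0.5177)
= 3760 · 1.67816 ≈ 6309.89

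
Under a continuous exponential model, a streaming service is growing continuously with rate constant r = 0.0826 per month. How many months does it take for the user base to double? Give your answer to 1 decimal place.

doubling time ≈ 8.4 months

doubling time = ln(2) / |r| = 0.69315 / 0.0826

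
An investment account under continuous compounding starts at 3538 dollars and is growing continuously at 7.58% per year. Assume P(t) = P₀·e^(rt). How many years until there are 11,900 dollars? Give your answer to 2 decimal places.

11900 = 3538 · e^(0.0758·t)
t = ln(11900/3538) / 0.0758 = ln(3.36348) / 0.0758 = 1.21298 / 0.0758

t ≈ 16.00 years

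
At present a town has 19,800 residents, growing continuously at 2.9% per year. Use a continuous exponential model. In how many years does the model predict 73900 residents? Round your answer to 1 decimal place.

73900 = 19800 · e^(0.029·t)
t = ln(73900/19800) / 0.029 = ln(3.73232) / 0.029 = 1.31703 / 0.029

t ≈ 45.4 years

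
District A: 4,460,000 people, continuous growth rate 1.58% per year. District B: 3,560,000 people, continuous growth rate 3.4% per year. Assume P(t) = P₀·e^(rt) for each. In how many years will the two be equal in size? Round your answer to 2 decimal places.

4460000·e^(0.0158t) = 3560000·e^(0.034t)
4460000/3560000 = e^((0.034 − 0.0158)t) → ln(1.25281) = 0.0182·t
t = 0.22539 / 0.0182

t ≈ 12.38 years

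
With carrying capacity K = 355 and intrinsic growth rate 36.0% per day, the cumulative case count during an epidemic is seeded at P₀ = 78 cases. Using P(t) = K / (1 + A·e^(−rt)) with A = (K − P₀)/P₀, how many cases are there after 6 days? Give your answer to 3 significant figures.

≈ 252 cases

A = (355 − 78)/78 = 3.55128
P(6) = 355 / (1 + 3.55128·e^(−0.36·6)) = 355 / (1 + 3.55128·0.115325)
= 355 / 1.40955 ≈ 251.85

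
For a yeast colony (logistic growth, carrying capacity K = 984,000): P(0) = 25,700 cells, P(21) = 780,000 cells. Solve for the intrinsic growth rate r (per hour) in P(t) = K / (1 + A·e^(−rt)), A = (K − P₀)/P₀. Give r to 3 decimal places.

r ≈ 0.236 per hour

A = (984000 − 25700)/25700 = 37.28794
780000 = 984000/(1 + 37.28794·e^(−r·21)) → e^(−21r) = (1.26154 − 1)/37.28794 = 0.007014
r = −ln(0.007014)/21 = 4.95984/21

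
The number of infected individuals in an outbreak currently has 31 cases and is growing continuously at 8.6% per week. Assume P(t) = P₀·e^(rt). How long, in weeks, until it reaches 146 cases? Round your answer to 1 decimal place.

t ≈ 18.0 weeks

146 = 31 · e^(0.086·t)
t = ln(146/31) / 0.086 = ln(4.70968) / 0.086 = 1.54962 / 0.086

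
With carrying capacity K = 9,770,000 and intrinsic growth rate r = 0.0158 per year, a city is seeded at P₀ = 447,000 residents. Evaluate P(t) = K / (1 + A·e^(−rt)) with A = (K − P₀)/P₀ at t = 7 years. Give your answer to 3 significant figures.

A = (9770000 − 447000)/447000 = 20.85682
P(7) = 9770000 / (1 + 20.85682·e^(−0.0158·7)) = 9770000 / (1 + 20.85682·0.895297)
= 9770000 / 19.67305 ≈ 496618.55

≈ 497,000 residents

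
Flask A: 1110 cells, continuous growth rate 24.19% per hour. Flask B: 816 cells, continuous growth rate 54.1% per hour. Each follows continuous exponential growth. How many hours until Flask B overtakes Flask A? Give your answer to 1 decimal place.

1110·e^(0.2419t) = 816·e^(0.541t)
1110/816 = e^((0.541 − 0.2419)t) → ln(1.36029) = 0.2991·t
t = 0.3077 / 0.2991

t ≈ 1.0 hours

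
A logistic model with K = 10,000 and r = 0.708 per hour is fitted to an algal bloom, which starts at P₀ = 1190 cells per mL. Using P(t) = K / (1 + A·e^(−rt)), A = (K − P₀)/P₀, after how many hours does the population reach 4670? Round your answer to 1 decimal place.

A = (10000 − 1190)/1190 = 7.40336
4670 = 10000/(1 + 7.40336·e^(−0.708t)) → 1 + 7.40336·e^(−0.708t) = 2.14133
e^(−0.708t) = 0.154163 → t = ln(6.48662)/0.708 = 1.86974/0.708

t ≈ 2.6 hours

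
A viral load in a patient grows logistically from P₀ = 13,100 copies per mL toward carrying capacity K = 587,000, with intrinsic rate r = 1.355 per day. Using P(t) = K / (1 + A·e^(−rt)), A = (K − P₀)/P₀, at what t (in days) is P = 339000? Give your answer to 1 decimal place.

A = (587000 − 13100)/13100 = 43.80916
339000 = 587000/(1 + 43.80916·e^(−1.355t)) → 1 + 43.80916·e^(−1.355t) = 1.73156
e^(−1.355t) = 0.016699 → t = ln(59.8843)/1.355 = 4.09241/1.355

t ≈ 3.0 days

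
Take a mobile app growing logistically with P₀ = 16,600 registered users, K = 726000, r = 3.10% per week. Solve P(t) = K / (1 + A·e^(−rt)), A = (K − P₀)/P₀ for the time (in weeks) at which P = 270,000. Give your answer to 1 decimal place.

A = (726000 − 16600)/16600 = 42.73494
270000 = 726000/(1 + 42.73494·e^(−0.031t)) → 1 + 42.73494·e^(−0.031t) = 2.68889
e^(−0.031t) = 0.03952 → t = ln(25.30358)/0.031 = 3.23095/0.031

t ≈ 104.2 weeks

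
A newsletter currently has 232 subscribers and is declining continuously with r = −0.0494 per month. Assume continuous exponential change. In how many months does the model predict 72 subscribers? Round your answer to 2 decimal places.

t ≈ 23.69 months

72 = 232 · e^(-0.0494·t)
t = ln(72/232) / -0.0494 = ln(0.31034) / -0.0494 = -1.17007 / -0.0494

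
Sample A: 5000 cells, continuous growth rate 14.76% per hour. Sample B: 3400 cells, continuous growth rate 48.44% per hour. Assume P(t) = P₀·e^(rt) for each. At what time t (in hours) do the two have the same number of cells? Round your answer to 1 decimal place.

t ≈ 1.1 hours

5000·e^(0.1476t) = 3400·e^(0.4844t)
5000/3400 = e^((0.4844 − 0.1476)t) → ln(1.47059) = 0.3368·t
t = 0.38566 / 0.3368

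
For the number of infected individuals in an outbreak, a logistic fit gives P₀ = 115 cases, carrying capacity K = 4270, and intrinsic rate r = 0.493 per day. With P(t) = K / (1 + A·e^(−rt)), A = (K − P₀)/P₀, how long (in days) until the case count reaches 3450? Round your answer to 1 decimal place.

A = (4270 − 115)/115 = 36.13043
3450 = 4270/(1 + 36.13043·e^(−0.493t)) → 1 + 36.13043·e^(−0.493t) = 1.23768
e^(−0.493t) = 0.006578 → t = ln(152.0122)/0.493 = 5.02396/0.493

t ≈ 10.2 days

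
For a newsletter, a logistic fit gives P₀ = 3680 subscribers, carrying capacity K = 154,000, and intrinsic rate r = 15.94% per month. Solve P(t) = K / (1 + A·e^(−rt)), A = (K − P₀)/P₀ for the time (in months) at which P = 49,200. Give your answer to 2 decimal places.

A = (154000 − 3680)/3680 = 40.84783
49200 = 154000/(1 + 40.84783·e^(−0.1594t)) → 1 + 40.84783·e^(−0.1594t) = 3.13008
e^(−0.1594t) = 0.052147 → t = ln(19.17665)/0.1594 = 2.95369/0.1594

t ≈ 18.53 months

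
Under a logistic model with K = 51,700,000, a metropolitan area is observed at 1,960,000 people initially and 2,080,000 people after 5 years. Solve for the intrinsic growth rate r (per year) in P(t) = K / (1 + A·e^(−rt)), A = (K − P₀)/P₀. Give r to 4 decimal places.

A = (51700000 − 1960000)/1960000 = 25.37755
2080000 = 51700000/(1 + 25.37755·e^(−r·5)) → e^(−5r) = (24.85577 − 1)/25.37755 = 0.940034
r = −ln(0.940034)/5 = 0.06184/5

r ≈ 0.0124 per year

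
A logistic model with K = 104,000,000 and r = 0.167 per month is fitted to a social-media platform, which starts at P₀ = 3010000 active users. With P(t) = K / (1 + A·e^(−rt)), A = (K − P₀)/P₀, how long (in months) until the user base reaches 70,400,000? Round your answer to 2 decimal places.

A = (104000000 − 3010000)/3010000 = 33.5515
70400000 = 104000000/(1 + 33.5515·e^(−0.167t)) → 1 + 33.5515·e^(−0.167t) = 1.47727
e^(−0.167t) = 0.014225 → t = ln(70.29837)/0.167 = 4.25275/0.167

t ≈ 25.47 months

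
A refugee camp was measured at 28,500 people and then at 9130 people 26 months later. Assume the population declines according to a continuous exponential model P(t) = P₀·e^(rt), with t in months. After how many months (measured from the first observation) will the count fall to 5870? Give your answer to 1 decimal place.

r = ln(9130/28500) / 26 ≈ -0.043782 per month
t = ln(5870/28500) / r = -1.58005 / -0.043782 ≈ 36.089

t ≈ 36.1 months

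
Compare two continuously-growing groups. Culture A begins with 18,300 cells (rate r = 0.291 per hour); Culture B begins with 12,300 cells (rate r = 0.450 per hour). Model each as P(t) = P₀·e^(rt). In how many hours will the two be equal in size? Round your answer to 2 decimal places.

18300·e^(0.291t) = 12300·e^(0.45t)
18300/12300 = e^((0.45 − 0.291)t) → ln(1.4878) = 0.159·t
t = 0.3973 / 0.159

t ≈ 2.50 hours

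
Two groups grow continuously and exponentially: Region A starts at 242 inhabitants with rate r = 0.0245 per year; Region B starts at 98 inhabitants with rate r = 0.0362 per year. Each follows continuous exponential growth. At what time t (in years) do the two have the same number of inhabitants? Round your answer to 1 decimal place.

t ≈ 77.3 years

242·e^(0.0245t) = 98·e^(0.0362t)
242/98 = e^((0.0362 − 0.0245)t) → ln(2.46939) = 0.0117·t
t = 0.90397 / 0.0117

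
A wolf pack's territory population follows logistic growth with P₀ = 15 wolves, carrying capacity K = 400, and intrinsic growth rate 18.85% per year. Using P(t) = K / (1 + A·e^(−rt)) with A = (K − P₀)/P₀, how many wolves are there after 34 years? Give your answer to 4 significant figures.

≈ 383.8 wolves

A = (400 − 15)/15 = 25.66667
P(34) = 400 / (1 + 25.66667·e^(−0.1885·34)) = 400 / (1 + 25.66667·0.001647)
= 400 / 1.04226 ≈ 383.78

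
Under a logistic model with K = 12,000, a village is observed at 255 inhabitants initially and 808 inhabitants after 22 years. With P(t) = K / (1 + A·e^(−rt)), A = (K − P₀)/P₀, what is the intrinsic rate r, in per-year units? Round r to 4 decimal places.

r ≈ 0.0546 per year

A = (12000 − 255)/255 = 46.05882
808 = 12000/(1 + 46.05882·e^(−r·22)) → e^(−22r) = (14.85149 − 1)/46.05882 = 0.300735
r = −ln(0.300735)/22 = 1.20153/22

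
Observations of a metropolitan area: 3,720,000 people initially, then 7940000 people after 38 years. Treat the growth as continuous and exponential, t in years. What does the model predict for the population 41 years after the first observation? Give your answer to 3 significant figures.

r = ln(7940000/3720000) / 38 ≈ 0.019952 per year
P(41) = 3720000 · e^(0.019952·41) = 3720000 · 2.26607 ≈ 8429777.26

≈ 8,430,000 people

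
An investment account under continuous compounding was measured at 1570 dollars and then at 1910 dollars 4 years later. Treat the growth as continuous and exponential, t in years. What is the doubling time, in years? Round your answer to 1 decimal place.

r = ln(1910/1570) / 4 = ln(1.21656) / 4 ≈ 0.049007 per year
doubling time = ln 2 / |r| = 0.69315 / 0.049007

doubling time ≈ 14.1 years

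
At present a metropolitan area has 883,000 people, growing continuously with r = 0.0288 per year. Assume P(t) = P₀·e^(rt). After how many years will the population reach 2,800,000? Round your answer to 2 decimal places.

t ≈ 40.07 years

2800000 = 883000 · e^(0.0288·t)
t = ln(2800000/883000) / 0.0288 = ln(3.17101) / 0.0288 = 1.15405 / 0.0288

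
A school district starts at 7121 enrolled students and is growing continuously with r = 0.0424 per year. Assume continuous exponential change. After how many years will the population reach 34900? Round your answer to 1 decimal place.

t ≈ 37.5 years

34900 = 7121 · e^(0.0424·t)
t = ln(34900/7121) / 0.0424 = ln(4.901) / 0.0424 = 1.58944 / 0.0424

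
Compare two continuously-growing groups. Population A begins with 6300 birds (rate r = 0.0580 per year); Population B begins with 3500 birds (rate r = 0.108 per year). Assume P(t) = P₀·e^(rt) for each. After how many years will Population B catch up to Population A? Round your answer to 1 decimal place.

6300·e^(0.058t) = 3500·e^(0.108t)
6300/3500 = e^((0.108 − 0.058)t) → ln(1.8) = 0.05·t
t = 0.58779 / 0.05

t ≈ 11.8 years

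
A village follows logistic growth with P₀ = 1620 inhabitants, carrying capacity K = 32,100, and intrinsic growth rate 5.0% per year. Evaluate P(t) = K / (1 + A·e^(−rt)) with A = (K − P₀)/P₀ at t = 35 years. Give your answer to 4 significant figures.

≈ 7,518 inhabitants

A = (32100 − 1620)/1620 = 18.81481
P(35) = 32100 / (1 + 18.81481·e^(−0.05·35)) = 32100 / (1 + 18.81481·0.173774)
= 32100 / 4.26952 ≈ 7518.4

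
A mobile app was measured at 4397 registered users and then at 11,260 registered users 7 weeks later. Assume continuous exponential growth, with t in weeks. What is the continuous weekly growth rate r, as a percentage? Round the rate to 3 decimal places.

r ≈ 13.433% per week

11260 = 4397 · e^(r·7)
e^(7r) = 11260/4397 = 2.56084
r = ln(2.56084) / 7 = 0.94033 / 7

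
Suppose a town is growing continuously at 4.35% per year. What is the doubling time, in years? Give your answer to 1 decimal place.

doubling time = ln(2) / |r| = 0.69315 / 0.0435

doubling time ≈ 15.9 years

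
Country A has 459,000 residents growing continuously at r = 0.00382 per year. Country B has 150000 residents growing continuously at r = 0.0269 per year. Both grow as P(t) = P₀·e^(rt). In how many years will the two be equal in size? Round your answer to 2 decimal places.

t ≈ 48.46 years

459000·e^(0.00382t) = 150000·e^(0.0269t)
459000/150000 = e^((0.0269 − 0.00382)t) → ln(3.06) = 0.02308·t
t = 1.11841 / 0.02308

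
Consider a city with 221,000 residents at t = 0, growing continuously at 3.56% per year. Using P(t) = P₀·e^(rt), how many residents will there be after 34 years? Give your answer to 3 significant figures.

P(34) = 221000 · e^(0.0356·34) = 221000 · e^(1.2104)
= 221000 · 3.35483 ≈ 741416.62

≈ 741,000 residents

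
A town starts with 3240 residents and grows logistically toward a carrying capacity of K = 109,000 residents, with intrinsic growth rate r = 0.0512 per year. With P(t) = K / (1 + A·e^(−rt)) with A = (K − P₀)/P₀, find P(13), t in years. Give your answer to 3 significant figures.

≈ 6,130 residents

A = (109000 − 3240)/3240 = 32.64198
P(13) = 109000 / (1 + 32.64198·e^(−0.0512·13)) = 109000 / (1 + 32.64198·0.513965)
= 109000 / 17.77683 ≈ 6131.58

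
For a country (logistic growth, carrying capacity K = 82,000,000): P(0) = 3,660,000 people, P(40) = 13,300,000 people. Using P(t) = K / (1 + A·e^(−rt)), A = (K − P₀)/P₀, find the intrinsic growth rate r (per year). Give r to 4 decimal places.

r ≈ 0.0355 per year

A = (82000000 − 3660000)/3660000 = 21.40437
13300000 = 82000000/(1 + 21.40437·e^(−r·40)) → e^(−40r) = (6.16541 − 1)/21.40437 = 0.241325
r = −ln(0.241325)/40 = 1.42161/40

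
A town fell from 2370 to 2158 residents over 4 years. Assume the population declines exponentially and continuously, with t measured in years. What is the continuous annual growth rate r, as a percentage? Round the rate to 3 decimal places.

2158 = 2370 · e^(r·4)
e^(4r) = 2158/2370 = 0.91055
r = ln(0.91055) / 4 = -0.09371 / 4

r ≈ -2.343% per year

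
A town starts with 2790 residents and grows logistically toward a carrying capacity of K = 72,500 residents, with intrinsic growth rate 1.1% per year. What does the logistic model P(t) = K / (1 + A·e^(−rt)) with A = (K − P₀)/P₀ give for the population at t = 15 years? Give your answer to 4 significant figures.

A = (72500 − 2790)/2790 = 24.98566
P(15) = 72500 / (1 + 24.98566·e^(−0.011·15)) = 72500 / (1 + 24.98566·0.847894)
= 72500 / 22.18519 ≈ 3267.95

≈ 3,268 residents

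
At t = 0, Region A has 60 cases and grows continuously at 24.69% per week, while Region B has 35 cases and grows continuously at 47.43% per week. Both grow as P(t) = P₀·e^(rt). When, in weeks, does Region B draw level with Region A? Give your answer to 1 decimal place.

t ≈ 2.4 weeks

60·e^(0.2469t) = 35·e^(0.4743t)
60/35 = e^((0.4743 − 0.2469)t) → ln(1.71429) = 0.2274·t
t = 0.539 / 0.2274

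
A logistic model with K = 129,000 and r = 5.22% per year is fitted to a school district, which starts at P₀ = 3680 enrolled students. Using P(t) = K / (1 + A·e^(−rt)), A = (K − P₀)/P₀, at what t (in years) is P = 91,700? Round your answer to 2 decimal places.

A = (129000 − 3680)/3680 = 34.05435
91700 = 129000/(1 + 34.05435·e^(−0.0522t)) → 1 + 34.05435·e^(−0.0522t) = 1.40676
e^(−0.0522t) = 0.011944 → t = ln(83.72074)/0.0522 = 4.42749/0.0522

t ≈ 84.82 years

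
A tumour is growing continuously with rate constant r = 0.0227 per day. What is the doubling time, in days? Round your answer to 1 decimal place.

doubling time ≈ 30.5 days

doubling time = ln(2) / |r| = 0.69315 / 0.0227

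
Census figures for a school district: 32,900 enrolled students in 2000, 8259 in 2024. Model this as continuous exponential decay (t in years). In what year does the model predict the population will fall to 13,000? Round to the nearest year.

year 2016

r = ln(8259/32900) / 24 = -1.38217/24 ≈ -0.05759 per year
t = ln(13000/32900) / r = -0.92852/-0.05759 ≈ 16.12 years after 2000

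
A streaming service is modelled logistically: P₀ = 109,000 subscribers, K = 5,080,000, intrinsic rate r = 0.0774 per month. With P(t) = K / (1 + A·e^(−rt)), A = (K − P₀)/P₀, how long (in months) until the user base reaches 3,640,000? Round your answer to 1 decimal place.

t ≈ 61.3 months

A = (5080000 − 109000)/109000 = 45.6055
3640000 = 5080000/(1 + 45.6055·e^(−0.0774t)) → 1 + 45.6055·e^(−0.0774t) = 1.3956
e^(−0.0774t) = 0.008674 → t = ln(115.28058)/0.0774 = 4.74737/0.0774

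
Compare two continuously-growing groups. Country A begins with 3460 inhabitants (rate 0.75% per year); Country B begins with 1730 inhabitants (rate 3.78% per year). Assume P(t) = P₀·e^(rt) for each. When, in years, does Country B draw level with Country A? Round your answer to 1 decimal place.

3460·e^(0.0075t) = 1730·e^(0.0378t)
3460/1730 = e^((0.0378 − 0.0075)t) → ln(2) = 0.0303·t
t = 0.69315 / 0.0303

t ≈ 22.9 years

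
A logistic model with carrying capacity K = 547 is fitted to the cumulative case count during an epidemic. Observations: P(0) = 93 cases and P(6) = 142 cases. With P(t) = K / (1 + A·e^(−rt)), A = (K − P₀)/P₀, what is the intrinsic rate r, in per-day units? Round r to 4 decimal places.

A = (547 − 93)/93 = 4.88172
142 = 547/(1 + 4.88172·e^(−r·6)) → e^(−6r) = (3.85211 − 1)/4.88172 = 0.584243
r = −ln(0.584243)/6 = 0.53744/6

r ≈ 0.0896 per day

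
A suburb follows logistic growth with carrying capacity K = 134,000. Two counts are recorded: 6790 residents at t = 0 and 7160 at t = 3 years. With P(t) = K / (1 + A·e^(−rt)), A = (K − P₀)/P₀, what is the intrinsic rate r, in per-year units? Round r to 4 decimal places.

A = (134000 − 6790)/6790 = 18.7349
7160 = 134000/(1 + 18.7349·e^(−r·3)) → e^(−3r) = (18.71508 − 1)/18.7349 = 0.945566
r = −ln(0.945566)/3 = 0.05597/3

r ≈ 0.0187 per year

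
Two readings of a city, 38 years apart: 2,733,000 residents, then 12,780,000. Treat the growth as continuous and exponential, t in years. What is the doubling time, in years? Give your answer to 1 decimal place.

r = ln(12780000/2733000) / 38 = ln(4.67618) / 38 ≈ 0.040592 per year
doubling time = ln 2 / |r| = 0.69315 / 0.040592

doubling time ≈ 17.1 years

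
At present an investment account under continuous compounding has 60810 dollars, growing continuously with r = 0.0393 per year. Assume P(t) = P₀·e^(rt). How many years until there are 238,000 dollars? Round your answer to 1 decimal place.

238000 = 60810 · e^(0.0393·t)
t = ln(238000/60810) / 0.0393 = ln(3.91383) / 0.0393 = 1.36452 / 0.0393

t ≈ 34.7 years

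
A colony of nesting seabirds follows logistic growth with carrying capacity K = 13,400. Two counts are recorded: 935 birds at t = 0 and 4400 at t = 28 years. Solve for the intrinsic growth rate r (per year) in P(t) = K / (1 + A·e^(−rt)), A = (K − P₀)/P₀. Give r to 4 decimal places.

r ≈ 0.0669 per year

A = (13400 − 935)/935 = 13.33155
4400 = 13400/(1 + 13.33155·e^(−r·28)) → e^(−28r) = (3.04545 − 1)/13.33155 = 0.15343
r = −ln(0.15343)/28 = 1.87451/28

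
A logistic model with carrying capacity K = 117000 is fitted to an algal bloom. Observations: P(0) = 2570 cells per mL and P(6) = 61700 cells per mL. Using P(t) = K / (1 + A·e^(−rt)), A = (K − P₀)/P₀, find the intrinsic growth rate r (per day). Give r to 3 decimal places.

r ≈ 0.651 per day

A = (117000 − 2570)/2570 = 44.52529
61700 = 117000/(1 + 44.52529·e^(−r·6)) → e^(−6r) = (1.89627 − 1)/44.52529 = 0.02013
r = −ln(0.02013)/6 = 3.90557/6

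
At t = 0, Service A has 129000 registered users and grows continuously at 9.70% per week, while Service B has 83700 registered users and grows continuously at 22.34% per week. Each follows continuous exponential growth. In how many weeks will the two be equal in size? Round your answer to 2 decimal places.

t ≈ 3.42 weeks

129000·e^(0.097t) = 83700·e^(0.2234t)
129000/83700 = e^((0.2234 − 0.097)t) → ln(1.54122) = 0.1264·t
t = 0.43257 / 0.1264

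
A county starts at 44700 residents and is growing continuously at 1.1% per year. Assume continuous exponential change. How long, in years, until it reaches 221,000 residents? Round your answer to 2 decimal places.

221000 = 44700 · e^(0.011·t)
t = ln(221000/44700) / 0.011 = ln(4.94407) / 0.011 = 1.59819 / 0.011

t ≈ 145.29 years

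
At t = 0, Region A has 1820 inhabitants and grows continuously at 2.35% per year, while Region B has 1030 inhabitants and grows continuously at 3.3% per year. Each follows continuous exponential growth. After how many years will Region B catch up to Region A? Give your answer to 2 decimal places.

1820·e^(0.0235t) = 1030·e^(0.033t)
1820/1030 = e^((0.033 − 0.0235)t) → ln(1.76699) = 0.0095·t
t = 0.56928 / 0.0095

t ≈ 59.92 years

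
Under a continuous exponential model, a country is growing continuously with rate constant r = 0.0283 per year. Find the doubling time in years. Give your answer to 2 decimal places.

doubling time ≈ 24.49 years

doubling time = ln(2) / |r| = 0.69315 / 0.0283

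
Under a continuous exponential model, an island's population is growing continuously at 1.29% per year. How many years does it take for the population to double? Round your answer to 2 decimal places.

doubling time ≈ 53.73 years

doubling time = ln(2) / |r| = 0.69315 / 0.0129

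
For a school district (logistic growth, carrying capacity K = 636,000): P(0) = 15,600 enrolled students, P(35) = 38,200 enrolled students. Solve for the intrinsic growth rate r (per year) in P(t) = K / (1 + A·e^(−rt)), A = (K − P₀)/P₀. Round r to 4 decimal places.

A = (636000 − 15600)/15600 = 39.76923
38200 = 636000/(1 + 39.76923·e^(−r·35)) → e^(−35r) = (16.64921 − 1)/39.76923 = 0.393501
r = −ln(0.393501)/35 = 0.93267/35

r ≈ 0.0266 per year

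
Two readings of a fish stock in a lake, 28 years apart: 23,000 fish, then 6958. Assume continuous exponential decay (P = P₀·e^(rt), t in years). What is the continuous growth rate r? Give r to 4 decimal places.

6958 = 23000 · e^(r·28)
e^(28r) = 6958/23000 = 0.30252
r = ln(0.30252) / 28 = -1.1956 / 28

r ≈ -0.0427 per year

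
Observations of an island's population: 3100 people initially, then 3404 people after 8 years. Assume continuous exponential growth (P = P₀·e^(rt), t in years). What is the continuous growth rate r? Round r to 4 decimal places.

3404 = 3100 · e^(r·8)
e^(8r) = 3404/3100 = 1.09806
r = ln(1.09806) / 8 = 0.09355 / 8

r ≈ 0.0117 per year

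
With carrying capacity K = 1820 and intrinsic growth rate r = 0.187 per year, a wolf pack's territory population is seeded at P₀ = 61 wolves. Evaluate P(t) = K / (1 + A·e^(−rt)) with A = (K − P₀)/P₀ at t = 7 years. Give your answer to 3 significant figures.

A = (1820 − 61)/61 = 28.83607
P(7) = 1820 / (1 + 28.83607·e^(−0.187·7)) = 1820 / (1 + 28.83607·0.27009)
= 1820 / 8.78833 ≈ 207.09

≈ 207 wolves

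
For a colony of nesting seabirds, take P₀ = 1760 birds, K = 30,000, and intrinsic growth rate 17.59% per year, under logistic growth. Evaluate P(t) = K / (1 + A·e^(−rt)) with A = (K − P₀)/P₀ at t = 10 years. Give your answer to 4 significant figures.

A = (30000 − 1760)/1760 = 16.04545
P(10) = 30000 / (1 + 16.04545·e^(−0.1759·10)) = 30000 / (1 + 16.04545·0.172217)
= 30000 / 3.7633 ≈ 7971.73

≈ 7,972 birds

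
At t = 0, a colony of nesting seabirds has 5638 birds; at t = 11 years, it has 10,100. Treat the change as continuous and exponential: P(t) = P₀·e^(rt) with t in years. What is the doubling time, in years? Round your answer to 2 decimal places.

doubling time ≈ 13.08 years

r = ln(10100/5638) / 11 = ln(1.79142) / 11 ≈ 0.053001 per year
doubling time = ln 2 / |r| = 0.69315 / 0.053001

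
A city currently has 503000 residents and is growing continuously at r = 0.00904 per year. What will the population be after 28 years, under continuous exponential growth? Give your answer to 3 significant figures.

P(28) = 503000 · e^(0.00904·28) = 503000 · e^(0.25312)
= 503000 · 1.28804 ≈ 647883.03

≈ 648,000 residents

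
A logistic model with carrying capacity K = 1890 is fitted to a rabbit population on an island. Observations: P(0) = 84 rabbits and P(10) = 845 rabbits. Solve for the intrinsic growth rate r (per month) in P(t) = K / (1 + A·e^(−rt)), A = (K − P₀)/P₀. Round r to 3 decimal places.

A = (1890 − 84)/84 = 21.5
845 = 1890/(1 + 21.5·e^(−r·10)) → e^(−10r) = (2.23669 − 1)/21.5 = 0.05752
r = −ln(0.05752)/10 = 2.85562/10

r ≈ 0.286 per month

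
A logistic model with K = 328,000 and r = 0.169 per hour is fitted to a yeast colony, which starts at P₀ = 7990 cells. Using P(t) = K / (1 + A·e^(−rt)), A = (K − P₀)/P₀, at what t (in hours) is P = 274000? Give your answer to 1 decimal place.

A = (328000 − 7990)/7990 = 40.05131
274000 = 328000/(1 + 40.05131·e^(−0.169t)) → 1 + 40.05131·e^(−0.169t) = 1.19708
e^(−0.169t) = 0.004921 → t = ln(203.22333)/0.169 = 5.31431/0.169

t ≈ 31.4 hours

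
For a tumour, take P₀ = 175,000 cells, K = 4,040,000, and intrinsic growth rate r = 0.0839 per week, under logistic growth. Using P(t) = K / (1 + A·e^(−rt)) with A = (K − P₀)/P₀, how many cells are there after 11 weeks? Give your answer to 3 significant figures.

A = (4040000 − 175000)/175000 = 22.08571
P(11) = 4040000 / (1 + 22.08571·e^(−0.0839·11)) = 4040000 / (1 + 22.08571·0.397365)
= 4040000 / 9.77609 ≈ 413253.15

≈ 413,000 cells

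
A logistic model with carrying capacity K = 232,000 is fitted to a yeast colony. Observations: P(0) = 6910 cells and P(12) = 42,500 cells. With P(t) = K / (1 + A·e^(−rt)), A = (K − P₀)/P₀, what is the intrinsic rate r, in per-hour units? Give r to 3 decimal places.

A = (232000 − 6910)/6910 = 32.57453
42500 = 232000/(1 + 32.57453·e^(−r·12)) → e^(−12r) = (5.45882 − 1)/32.57453 = 0.136881
r = −ln(0.136881)/12 = 1.98865/12

r ≈ 0.166 per hour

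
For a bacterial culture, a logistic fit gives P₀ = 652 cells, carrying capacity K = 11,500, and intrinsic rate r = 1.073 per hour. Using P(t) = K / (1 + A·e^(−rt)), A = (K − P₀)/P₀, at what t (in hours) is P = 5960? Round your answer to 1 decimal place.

t ≈ 2.7 hours

A = (11500 − 652)/652 = 16.63804
5960 = 11500/(1 + 16.63804·e^(−1.073t)) → 1 + 16.63804·e^(−1.073t) = 1.92953
e^(−1.073t) = 0.055868 → t = ln(17.8994)/1.073 = 2.88477/1.073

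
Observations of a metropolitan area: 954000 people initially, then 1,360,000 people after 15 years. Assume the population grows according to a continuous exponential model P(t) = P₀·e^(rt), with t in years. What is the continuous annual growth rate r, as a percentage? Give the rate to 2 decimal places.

r ≈ 2.36% per year

1360000 = 954000 · e^(r·15)
e^(15r) = 1360000/954000 = 1.42558
r = ln(1.42558) / 15 = 0.35458 / 15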